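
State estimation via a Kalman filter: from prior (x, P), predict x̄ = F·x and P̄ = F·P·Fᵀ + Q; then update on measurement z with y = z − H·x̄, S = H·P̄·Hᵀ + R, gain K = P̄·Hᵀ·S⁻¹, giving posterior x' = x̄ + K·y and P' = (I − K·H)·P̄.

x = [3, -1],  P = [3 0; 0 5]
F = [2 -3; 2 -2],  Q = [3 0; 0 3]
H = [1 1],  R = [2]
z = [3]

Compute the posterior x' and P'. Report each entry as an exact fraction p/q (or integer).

x' = [201/181, 370/181]
P' = [456/181 -252/181; -252/181 406/181]

x̄ = F·x = [9, 8]
P̄ = F·P·Fᵀ + Q = [60 42; 42 35]
y = z − H·x̄ = [-14]
S = H·P̄·Hᵀ + R = [181]
K = P̄·Hᵀ·S⁻¹ = [102/181; 77/181]
x' = x̄ + K·y = [201/181, 370/181]
P' = (I − K·H)·P̄ = [456/181 -252/181; -252/181 406/181]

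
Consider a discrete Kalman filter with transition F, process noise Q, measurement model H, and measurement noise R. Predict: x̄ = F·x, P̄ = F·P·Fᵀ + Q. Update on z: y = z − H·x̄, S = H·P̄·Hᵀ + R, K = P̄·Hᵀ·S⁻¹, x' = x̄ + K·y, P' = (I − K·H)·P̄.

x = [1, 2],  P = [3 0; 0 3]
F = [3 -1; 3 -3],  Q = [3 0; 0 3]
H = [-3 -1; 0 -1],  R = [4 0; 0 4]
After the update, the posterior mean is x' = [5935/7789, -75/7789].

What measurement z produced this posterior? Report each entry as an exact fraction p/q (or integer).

x̄ = F·x = [1, -3]
P̄ = F·P·Fᵀ + Q = [33 36; 36 57]
S = H·P̄·Hᵀ + R = [574 165; 165 61]
K = P̄·Hᵀ·S⁻¹ = [-2295/7789 1611/7789; -660/7789 -5493/7789]
x' − x̄ = [-1854/7789, 23292/7789] = K·y
y = (KᵀK)⁻¹·Kᵀ·(x' − x̄) = [-2, -4]
z = y + H·x̄ = [-2, -4] + [0, 3] = [-2, -1]

z = [-2, -1]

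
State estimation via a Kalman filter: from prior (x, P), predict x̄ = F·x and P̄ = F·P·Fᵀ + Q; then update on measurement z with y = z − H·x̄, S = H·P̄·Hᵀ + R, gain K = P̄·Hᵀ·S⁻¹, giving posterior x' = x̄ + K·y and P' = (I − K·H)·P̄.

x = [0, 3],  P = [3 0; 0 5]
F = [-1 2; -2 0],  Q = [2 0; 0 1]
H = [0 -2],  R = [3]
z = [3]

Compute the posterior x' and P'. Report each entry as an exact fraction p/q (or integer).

x̄ = F·x = [6, 0]
P̄ = F·P·Fᵀ + Q = [25 6; 6 13]
y = z − H·x̄ = [3]
S = H·P̄·Hᵀ + R = [55]
K = P̄·Hᵀ·S⁻¹ = [-12/55; -26/55]
x' = x̄ + K·y = [294/55, -78/55]
P' = (I − K·H)·P̄ = [1231/55 18/55; 18/55 39/55]

x' = [294/55, -78/55]
P' = [1231/55 18/55; 18/55 39/55]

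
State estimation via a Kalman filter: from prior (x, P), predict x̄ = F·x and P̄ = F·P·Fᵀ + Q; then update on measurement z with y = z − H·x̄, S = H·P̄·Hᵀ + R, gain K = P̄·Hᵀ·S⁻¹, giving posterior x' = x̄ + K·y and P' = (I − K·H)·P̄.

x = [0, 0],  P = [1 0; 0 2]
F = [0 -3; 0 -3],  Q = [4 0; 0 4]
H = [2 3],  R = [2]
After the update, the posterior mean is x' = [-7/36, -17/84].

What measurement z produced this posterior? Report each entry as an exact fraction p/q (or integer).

x̄ = F·x = [0, 0]
P̄ = F·P·Fᵀ + Q = [22 18; 18 22]
S = H·P̄·Hᵀ + R = [504]
K = P̄·Hᵀ·S⁻¹ = [7/36; 17/84]
x' − x̄ = [-7/36, -17/84] = K·y
y = (KᵀK)⁻¹·Kᵀ·(x' − x̄) = [-1]
z = y + H·x̄ = [-1] + [0] = [-1]

z = [-1]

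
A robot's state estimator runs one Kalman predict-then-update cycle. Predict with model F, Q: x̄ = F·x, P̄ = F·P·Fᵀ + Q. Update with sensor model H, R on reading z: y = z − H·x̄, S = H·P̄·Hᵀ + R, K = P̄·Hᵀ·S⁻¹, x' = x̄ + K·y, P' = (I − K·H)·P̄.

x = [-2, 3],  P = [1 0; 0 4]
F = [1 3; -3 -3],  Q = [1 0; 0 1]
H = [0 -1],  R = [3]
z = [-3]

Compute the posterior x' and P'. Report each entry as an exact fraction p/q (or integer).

x̄ = F·x = [7, -3]
P̄ = F·P·Fᵀ + Q = [38 -39; -39 46]
y = z − H·x̄ = [-6]
S = H·P̄·Hᵀ + R = [49]
K = P̄·Hᵀ·S⁻¹ = [39/49; -46/49]
x' = x̄ + K·y = [109/49, 129/49]
P' = (I − K·H)·P̄ = [341/49 -117/49; -117/49 138/49]

x' = [109/49, 129/49]
P' = [341/49 -117/49; -117/49 138/49]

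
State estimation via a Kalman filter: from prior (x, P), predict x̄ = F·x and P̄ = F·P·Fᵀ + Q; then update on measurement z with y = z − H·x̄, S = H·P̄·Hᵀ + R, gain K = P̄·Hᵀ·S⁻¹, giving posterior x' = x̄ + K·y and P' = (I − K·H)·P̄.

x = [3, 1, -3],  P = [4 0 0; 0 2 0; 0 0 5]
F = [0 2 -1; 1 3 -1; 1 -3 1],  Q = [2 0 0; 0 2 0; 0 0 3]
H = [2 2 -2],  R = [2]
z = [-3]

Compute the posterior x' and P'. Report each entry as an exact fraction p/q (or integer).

x̄ = F·x = [5, 9, -3]
P̄ = F·P·Fᵀ + Q = [15 17 -17; 17 29 -19; -17 -19 30]
y = z − H·x̄ = [-37]
S = H·P̄·Hᵀ + R = [722]
K = P̄·Hᵀ·S⁻¹ = [49/361; 65/361; -66/361]
x' = x̄ + K·y = [-8/361, 844/361, 1359/361]
P' = (I − K·H)·P̄ = [613/361 -233/361 331/361; -233/361 2019/361 1721/361; 331/361 1721/361 2118/361]

x' = [-8/361, 844/361, 1359/361]
P' = [613/361 -233/361 331/361; -233/361 2019/361 1721/361; 331/361 1721/361 2118/361]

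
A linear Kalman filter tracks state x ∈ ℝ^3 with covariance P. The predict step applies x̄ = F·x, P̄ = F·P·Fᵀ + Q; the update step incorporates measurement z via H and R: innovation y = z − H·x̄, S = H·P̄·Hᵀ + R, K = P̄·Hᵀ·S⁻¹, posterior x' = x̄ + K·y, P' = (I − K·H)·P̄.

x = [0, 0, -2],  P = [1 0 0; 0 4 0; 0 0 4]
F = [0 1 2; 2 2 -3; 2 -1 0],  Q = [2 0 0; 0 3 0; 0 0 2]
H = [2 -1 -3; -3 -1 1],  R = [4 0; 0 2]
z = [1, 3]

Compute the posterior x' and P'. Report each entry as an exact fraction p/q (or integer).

x' = [-13391/9551, 789/9551, -11520/9551]
P' = [37025/9551 -64130/9551 44218/9551; -64130/9551 123834/9551 -77778/9551; 44218/9551 -77778/9551 56246/9551]

x̄ = F·x = [-4, 6, 0]
P̄ = F·P·Fᵀ + Q = [22 -16 -4; -16 59 -4; -4 -4 10]
y = z − H·x̄ = [15, -3]
S = H·P̄·Hᵀ + R = [329 -171; -171 205]
K = P̄·Hᵀ·S⁻¹ = [2763/19102 -2727/19102; -4690/9551 -4611/9551; -631/9551 685/9551]
x' = x̄ + K·y = [-13391/9551, 789/9551, -11520/9551]
P' = (I − K·H)·P̄ = [37025/9551 -64130/9551 44218/9551; -64130/9551 123834/9551 -77778/9551; 44218/9551 -77778/9551 56246/9551]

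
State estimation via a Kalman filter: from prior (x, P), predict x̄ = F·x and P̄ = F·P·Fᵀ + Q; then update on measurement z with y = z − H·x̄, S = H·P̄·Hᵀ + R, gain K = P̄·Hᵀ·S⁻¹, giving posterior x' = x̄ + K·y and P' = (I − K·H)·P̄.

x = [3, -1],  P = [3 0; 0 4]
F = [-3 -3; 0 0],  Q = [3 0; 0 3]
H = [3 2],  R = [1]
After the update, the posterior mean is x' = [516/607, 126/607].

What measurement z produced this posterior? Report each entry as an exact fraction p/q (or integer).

x̄ = F·x = [-6, 0]
P̄ = F·P·Fᵀ + Q = [66 0; 0 3]
S = H·P̄·Hᵀ + R = [607]
K = P̄·Hᵀ·S⁻¹ = [198/607; 6/607]
x' − x̄ = [4158/607, 126/607] = K·y
y = (KᵀK)⁻¹·Kᵀ·(x' − x̄) = [21]
z = y + H·x̄ = [21] + [-18] = [3]

z = [3]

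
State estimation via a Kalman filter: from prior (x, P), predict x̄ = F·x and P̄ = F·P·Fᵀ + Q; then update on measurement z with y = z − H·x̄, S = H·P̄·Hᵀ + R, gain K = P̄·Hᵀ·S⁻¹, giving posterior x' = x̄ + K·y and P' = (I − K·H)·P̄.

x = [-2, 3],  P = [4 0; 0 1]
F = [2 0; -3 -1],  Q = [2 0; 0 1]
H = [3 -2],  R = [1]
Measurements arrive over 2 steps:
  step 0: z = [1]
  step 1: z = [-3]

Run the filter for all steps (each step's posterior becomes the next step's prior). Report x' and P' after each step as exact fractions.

step 0: x' = [-158/201, -1003/603], P' = [50/67 208/201; 208/201 1010/603]
step 1: x' = [-12046/112661, 153865/112661], P' = [87190/112661 122328/112661; 122328/112661 198821/112661]

step 0: x̄ = F·x = [-4, 3]
step 0: P̄ = F·P·Fᵀ + Q = [18 -24; -24 38]
step 0: y = z − H·x̄ = [19]
step 0: S = H·P̄·Hᵀ + R = [603]
step 0: K = P̄·Hᵀ·S⁻¹ = [34/201; -148/603]
step 0: x' = x̄ + K·y = [-158/201, -1003/603]
step 0: P' = (I − K·H)·P̄ = [50/67 208/201; 208/201 1010/603]
step 1: x̄ = F·x = [-316/201, 2425/603]
step 1: P̄ = F·P·Fᵀ + Q = [334/67 -1316/201; -1316/201 9407/603]
step 1: y = z − H·x̄ = [5885/603]
step 1: S = H·P̄·Hᵀ + R = [112661/603]
step 1: K = P̄·Hᵀ·S⁻¹ = [16914/112661; -30658/112661]
step 1: x' = x̄ + K·y = [-12046/112661, 153865/112661]
step 1: P' = (I − K·H)·P̄ = [87190/112661 122328/112661; 122328/112661 198821/112661]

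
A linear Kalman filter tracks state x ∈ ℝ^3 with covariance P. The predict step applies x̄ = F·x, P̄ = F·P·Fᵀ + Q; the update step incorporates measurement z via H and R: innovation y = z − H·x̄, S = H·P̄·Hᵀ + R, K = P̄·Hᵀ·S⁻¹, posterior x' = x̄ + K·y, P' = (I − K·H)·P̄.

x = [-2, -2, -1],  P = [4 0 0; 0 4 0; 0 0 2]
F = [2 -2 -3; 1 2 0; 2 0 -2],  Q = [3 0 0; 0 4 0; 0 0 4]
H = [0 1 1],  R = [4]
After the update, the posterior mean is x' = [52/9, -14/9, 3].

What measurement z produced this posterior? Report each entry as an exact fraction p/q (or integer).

x̄ = F·x = [3, -6, -2]
P̄ = F·P·Fᵀ + Q = [53 -8 28; -8 24 8; 28 8 28]
S = H·P̄·Hᵀ + R = [72]
K = P̄·Hᵀ·S⁻¹ = [5/18; 4/9; 1/2]
x' − x̄ = [25/9, 40/9, 5] = K·y
y = (KᵀK)⁻¹·Kᵀ·(x' − x̄) = [10]
z = y + H·x̄ = [10] + [-8] = [2]

z = [2]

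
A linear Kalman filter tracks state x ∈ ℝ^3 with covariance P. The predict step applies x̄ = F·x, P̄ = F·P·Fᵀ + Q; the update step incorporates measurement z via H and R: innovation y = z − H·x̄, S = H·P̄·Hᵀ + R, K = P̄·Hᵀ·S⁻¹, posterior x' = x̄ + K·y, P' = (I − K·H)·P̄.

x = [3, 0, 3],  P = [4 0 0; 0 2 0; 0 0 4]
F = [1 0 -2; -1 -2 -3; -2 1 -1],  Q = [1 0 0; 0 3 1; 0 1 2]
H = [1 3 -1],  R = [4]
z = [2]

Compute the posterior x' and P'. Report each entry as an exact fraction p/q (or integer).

x' = [507/263, -660/263, -1935/263]
P' = [4485/526 -1058/263 -2187/526; -1058/263 1245/263 2365/263; -2187/526 2365/263 11895/526]

x̄ = F·x = [-3, -12, -9]
P̄ = F·P·Fᵀ + Q = [21 20 0; 20 51 17; 0 17 24]
y = z − H·x̄ = [32]
S = H·P̄·Hᵀ + R = [526]
K = P̄·Hᵀ·S⁻¹ = [81/526; 78/263; 27/526]
x' = x̄ + K·y = [507/263, -660/263, -1935/263]
P' = (I − K·H)·P̄ = [4485/526 -1058/263 -2187/526; -1058/263 1245/263 2365/263; -2187/526 2365/263 11895/526]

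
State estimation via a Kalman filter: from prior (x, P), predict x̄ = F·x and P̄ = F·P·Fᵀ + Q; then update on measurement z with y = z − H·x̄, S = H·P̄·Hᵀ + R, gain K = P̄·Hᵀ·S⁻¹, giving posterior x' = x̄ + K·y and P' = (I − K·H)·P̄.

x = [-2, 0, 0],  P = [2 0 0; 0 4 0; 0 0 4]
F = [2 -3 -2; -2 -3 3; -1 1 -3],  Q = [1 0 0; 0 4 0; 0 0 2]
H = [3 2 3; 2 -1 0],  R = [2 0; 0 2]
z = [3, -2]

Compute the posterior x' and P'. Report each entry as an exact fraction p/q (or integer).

x̄ = F·x = [-4, 4, 2]
P̄ = F·P·Fᵀ + Q = [61 4 8; 4 84 -44; 8 -44 44]
y = z − H·x̄ = [1, 10]
S = H·P̄·Hᵀ + R = [947 382; 382 314]
K = P̄·Hᵀ·S⁻¹ = [3739/25239 4936/25239; 22052/75717 -45154/75717; -784/75717 15422/75717]
x' = x̄ + K·y = [-47857/25239, -126620/75717, 304870/75717]
P' = (I − K·H)·P̄ = [51082/8413 296620/25239 -348500/25239; 296620/25239 1870028/75717 -2121844/75717; -348500/25239 -2121844/75717 2459540/75717]

x' = [-47857/25239, -126620/75717, 304870/75717]
P' = [51082/8413 296620/25239 -348500/25239; 296620/25239 1870028/75717 -2121844/75717; -348500/25239 -2121844/75717 2459540/75717]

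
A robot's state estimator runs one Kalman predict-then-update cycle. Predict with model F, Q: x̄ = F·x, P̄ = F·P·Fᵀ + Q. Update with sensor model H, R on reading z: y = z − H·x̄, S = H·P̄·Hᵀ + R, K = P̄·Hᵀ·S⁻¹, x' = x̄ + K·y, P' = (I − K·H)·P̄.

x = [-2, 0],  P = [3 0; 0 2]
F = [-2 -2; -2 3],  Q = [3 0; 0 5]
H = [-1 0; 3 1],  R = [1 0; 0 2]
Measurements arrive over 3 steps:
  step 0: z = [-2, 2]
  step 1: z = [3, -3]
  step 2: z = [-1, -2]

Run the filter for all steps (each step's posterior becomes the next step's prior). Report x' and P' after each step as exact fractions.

step 0: x̄ = F·x = [4, 4]
step 0: P̄ = F·P·Fᵀ + Q = [23 0; 0 35]
step 0: y = z − H·x̄ = [2, -14]
step 0: S = H·P̄·Hᵀ + R = [24 -69; -69 244]
step 0: K = P̄·Hᵀ·S⁻¹ = [-851/1095 23/365; 161/73 56/73]
step 0: x' = x̄ + K·y = [1712/1095, -170/73]
step 0: P' = (I − K·H)·P̄ = [851/1095 -161/73; -161/73 595/73]
step 1: x̄ = F·x = [1676/1095, -11074/1095]
step 1: P̄ = F·P·Fᵀ + Q = [23069/1095 -45316/1095; -45316/1095 118184/1095]
step 1: y = z − H·x̄ = [4961/1095, 2761/1095]
step 1: S = H·P̄·Hᵀ + R = [24164/1095 -23891/1095; -23891/1095 56099/1095]
step 1: K = P̄·Hᵀ·S⁻¹ = [-660610/716709 3413/102387; 1934048/716709 85244/102387]
step 1: x' = x̄ + K·y = [-1835725/716709, 3018710/716709]
step 1: P' = (I − K·H)·P̄ = [660610/716709 -1934048/716709; -1934048/716709 6995560/716709]
step 2: x̄ = F·x = [-2365970/716709, 12727580/716709]
step 2: P̄ = F·P·Fᵀ + Q = [17302423/716709 -35462824/716709; -35462824/716709 92394601/716709]
step 2: y = z − H·x̄ = [-3082679/716709, -7063088/716709]
step 2: S = H·P̄·Hᵀ + R = [18019132/716709 -16444445/716709; -16444445/716709 36772882/716709]
step 2: K = P̄·Hᵀ·S⁻¹ = [-510444529/547217411 16444445/547217411; 1498444697/547217411 461845812/547217411]
step 2: x' = x̄ + K·y = [226993229/547217411, -1278801071/547217411]
step 2: P' = (I − K·H)·P̄ = [510444529/547217411 -1498444697/547217411; -1498444697/547217411 5419025715/547217411]

step 0: x' = [1712/1095, -170/73], P' = [851/1095 -161/73; -161/73 595/73]
step 1: x' = [-1835725/716709, 3018710/716709], P' = [660610/716709 -1934048/716709; -1934048/716709 6995560/716709]
step 2: x' = [226993229/547217411, -1278801071/547217411], P' = [510444529/547217411 -1498444697/547217411; -1498444697/547217411 5419025715/547217411]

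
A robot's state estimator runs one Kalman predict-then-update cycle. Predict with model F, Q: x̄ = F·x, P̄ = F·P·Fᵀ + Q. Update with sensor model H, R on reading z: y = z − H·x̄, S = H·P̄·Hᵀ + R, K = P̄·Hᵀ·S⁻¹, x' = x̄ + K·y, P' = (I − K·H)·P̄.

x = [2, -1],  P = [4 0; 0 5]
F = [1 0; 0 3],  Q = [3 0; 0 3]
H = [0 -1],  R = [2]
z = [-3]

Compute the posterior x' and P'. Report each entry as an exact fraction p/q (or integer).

x' = [2, 69/25]
P' = [7 0; 0 48/25]

x̄ = F·x = [2, -3]
P̄ = F·P·Fᵀ + Q = [7 0; 0 48]
y = z − H·x̄ = [-6]
S = H·P̄·Hᵀ + R = [50]
K = P̄·Hᵀ·S⁻¹ = [0; -24/25]
x' = x̄ + K·y = [2, 69/25]
P' = (I − K·H)·P̄ = [7 0; 0 48/25]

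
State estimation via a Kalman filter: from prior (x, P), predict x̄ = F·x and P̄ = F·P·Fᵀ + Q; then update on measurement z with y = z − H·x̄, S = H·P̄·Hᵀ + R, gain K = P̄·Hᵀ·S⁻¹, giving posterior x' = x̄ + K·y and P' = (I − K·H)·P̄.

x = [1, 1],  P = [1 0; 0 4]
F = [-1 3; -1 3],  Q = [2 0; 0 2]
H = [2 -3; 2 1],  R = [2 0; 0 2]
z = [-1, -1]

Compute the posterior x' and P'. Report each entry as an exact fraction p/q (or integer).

x' = [-1227/2636, -9/2636]
P' = [799/2636 341/2636; 341/2636 647/2636]

x̄ = F·x = [2, 2]
P̄ = F·P·Fᵀ + Q = [39 37; 37 39]
y = z − H·x̄ = [1, -7]
S = H·P̄·Hᵀ + R = [65 -109; -109 345]
K = P̄·Hᵀ·S⁻¹ = [575/5272 1939/5272; -1259/5272 1329/5272]
x' = x̄ + K·y = [-1227/2636, -9/2636]
P' = (I − K·H)·P̄ = [799/2636 341/2636; 341/2636 647/2636]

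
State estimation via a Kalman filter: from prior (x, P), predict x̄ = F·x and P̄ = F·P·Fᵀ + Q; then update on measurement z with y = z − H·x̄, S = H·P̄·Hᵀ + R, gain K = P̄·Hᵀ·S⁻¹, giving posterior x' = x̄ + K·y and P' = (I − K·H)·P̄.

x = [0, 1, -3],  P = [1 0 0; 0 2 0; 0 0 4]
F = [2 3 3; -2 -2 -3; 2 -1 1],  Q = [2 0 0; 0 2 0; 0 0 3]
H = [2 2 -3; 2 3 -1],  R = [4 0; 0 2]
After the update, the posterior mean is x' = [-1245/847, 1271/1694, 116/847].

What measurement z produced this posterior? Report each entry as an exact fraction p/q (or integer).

x̄ = F·x = [-6, 7, -4]
P̄ = F·P·Fᵀ + Q = [60 -52 10; -52 50 -12; 10 -12 13]
S = H·P̄·Hᵀ + R = [169 111; 111 113]
K = P̄·Hᵀ·S⁻¹ = [881/1694 -1555/1694; -1411/3388 3125/3388; -205/847 -16/847]
x' − x̄ = [3837/847, -10587/1694, 3504/847] = K·y
y = (KᵀK)⁻¹·Kᵀ·(x' − x̄) = [-16, -14]
z = y + H·x̄ = [-16, -14] + [14, 13] = [-2, -1]

z = [-2, -1]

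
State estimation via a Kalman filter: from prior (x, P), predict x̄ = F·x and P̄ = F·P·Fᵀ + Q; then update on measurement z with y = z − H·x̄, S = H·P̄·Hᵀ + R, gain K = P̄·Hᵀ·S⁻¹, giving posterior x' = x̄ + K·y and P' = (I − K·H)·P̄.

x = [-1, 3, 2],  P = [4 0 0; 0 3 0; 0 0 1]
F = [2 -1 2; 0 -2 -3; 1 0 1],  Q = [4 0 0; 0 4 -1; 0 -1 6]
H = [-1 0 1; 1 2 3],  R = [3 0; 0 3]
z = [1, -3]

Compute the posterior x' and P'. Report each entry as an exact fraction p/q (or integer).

x' = [13903/4577, -41306/4577, 17949/4577]
P' = [28337/4577 -42646/4577 19808/4577; -42646/4577 86933/4577 -43030/4577; 19808/4577 -43030/4577 22841/4577]

x̄ = F·x = [-1, -12, 1]
P̄ = F·P·Fᵀ + Q = [27 0 10; 0 25 -4; 10 -4 11]
y = z − H·x̄ = [-1, 19]
S = H·P̄·Hᵀ + R = [21 -22; -22 241]
K = P̄·Hᵀ·S⁻¹ = [-2843/4577 823/4577; -128/4577 710/4577; 1011/4577 757/4577]
x' = x̄ + K·y = [13903/4577, -41306/4577, 17949/4577]
P' = (I − K·H)·P̄ = [28337/4577 -42646/4577 19808/4577; -42646/4577 86933/4577 -43030/4577; 19808/4577 -43030/4577 22841/4577]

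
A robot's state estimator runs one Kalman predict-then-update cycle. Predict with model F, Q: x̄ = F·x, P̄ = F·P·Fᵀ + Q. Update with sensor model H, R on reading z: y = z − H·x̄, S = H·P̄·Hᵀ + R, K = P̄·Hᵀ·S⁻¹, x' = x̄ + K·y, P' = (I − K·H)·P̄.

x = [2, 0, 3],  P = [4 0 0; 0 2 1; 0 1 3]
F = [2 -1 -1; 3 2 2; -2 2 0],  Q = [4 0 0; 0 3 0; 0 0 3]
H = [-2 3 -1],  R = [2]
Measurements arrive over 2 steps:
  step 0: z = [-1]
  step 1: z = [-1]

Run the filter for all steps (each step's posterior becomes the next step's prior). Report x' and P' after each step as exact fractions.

step 0: x̄ = F·x = [1, 12, -4]
step 0: P̄ = F·P·Fᵀ + Q = [27 10 -22; 10 67 -12; -22 -12 27]
step 0: y = z − H·x̄ = [-39]
step 0: S = H·P̄·Hᵀ + R = [604]
step 0: K = P̄·Hᵀ·S⁻¹ = [-1/302; 193/604; -19/604]
step 0: x' = x̄ + K·y = [341/302, -279/604, -1675/604]
step 0: P' = (I − K·H)·P̄ = [4076/151 3213/302 -6663/302; 3213/302 3219/604 -3581/604; -6663/302 -3581/604 15947/604]
step 1: x̄ = F·x = [1659/302, -931/302, -961/302]
step 1: P̄ = F·P·Fᵀ + Q = [26809/151 16729/151 -13147/151; 16729/151 28441/151 -8279/151; -13147/151 -8279/151 7124/151]
step 1: y = z − H·x̄ = [2424/151]
step 1: S = H·P̄·Hᵀ + R = [166969/151]
step 1: K = P̄·Hᵀ·S⁻¹ = [9716/166969; 60144/166969; -5667/166969]
step 1: x' = x̄ + K·y = [2146389/333938, 901523/333938, -1244575/333938]
step 1: P' = (I − K·H)·P̄ = [29019015/166969 14628247/166969 -14172721/166969; 14628247/166969 7493143/166969 -6897353/166969; -14172721/166969 -6897353/166969 7664717/166969]

step 0: x' = [341/302, -279/604, -1675/604], P' = [4076/151 3213/302 -6663/302; 3213/302 3219/604 -3581/604; -6663/302 -3581/604 15947/604]
step 1: x' = [2146389/333938, 901523/333938, -1244575/333938], P' = [29019015/166969 14628247/166969 -14172721/166969; 14628247/166969 7493143/166969 -6897353/166969; -14172721/166969 -6897353/166969 7664717/166969]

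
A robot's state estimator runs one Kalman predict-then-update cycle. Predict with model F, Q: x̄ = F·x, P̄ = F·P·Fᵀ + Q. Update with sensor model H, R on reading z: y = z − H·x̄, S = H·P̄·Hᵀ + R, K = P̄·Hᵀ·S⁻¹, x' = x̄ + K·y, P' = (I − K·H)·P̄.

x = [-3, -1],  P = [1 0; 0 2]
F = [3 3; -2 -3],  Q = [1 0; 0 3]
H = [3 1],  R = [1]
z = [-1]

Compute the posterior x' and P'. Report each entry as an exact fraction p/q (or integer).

x' = [-24/67, -8/67]
P' = [76/67 -198/67; -198/67 1141/134]

x̄ = F·x = [-12, 9]
P̄ = F·P·Fᵀ + Q = [28 -24; -24 25]
y = z − H·x̄ = [26]
S = H·P̄·Hᵀ + R = [134]
K = P̄·Hᵀ·S⁻¹ = [30/67; -47/134]
x' = x̄ + K·y = [-24/67, -8/67]
P' = (I − K·H)·P̄ = [76/67 -198/67; -198/67 1141/134]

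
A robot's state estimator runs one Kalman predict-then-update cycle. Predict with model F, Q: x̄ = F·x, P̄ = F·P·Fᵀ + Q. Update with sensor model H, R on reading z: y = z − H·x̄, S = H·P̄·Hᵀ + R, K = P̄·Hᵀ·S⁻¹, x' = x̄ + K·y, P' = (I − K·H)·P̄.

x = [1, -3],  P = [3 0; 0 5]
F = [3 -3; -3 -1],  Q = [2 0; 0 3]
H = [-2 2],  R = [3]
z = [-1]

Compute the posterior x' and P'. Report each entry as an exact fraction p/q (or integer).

x' = [2464/535, 2162/535]
P' = [10006/535 9748/535; 9748/535 9889/535]

x̄ = F·x = [12, 0]
P̄ = F·P·Fᵀ + Q = [74 -12; -12 35]
y = z − H·x̄ = [23]
S = H·P̄·Hᵀ + R = [535]
K = P̄·Hᵀ·S⁻¹ = [-172/535; 94/535]
x' = x̄ + K·y = [2464/535, 2162/535]
P' = (I − K·H)·P̄ = [10006/535 9748/535; 9748/535 9889/535]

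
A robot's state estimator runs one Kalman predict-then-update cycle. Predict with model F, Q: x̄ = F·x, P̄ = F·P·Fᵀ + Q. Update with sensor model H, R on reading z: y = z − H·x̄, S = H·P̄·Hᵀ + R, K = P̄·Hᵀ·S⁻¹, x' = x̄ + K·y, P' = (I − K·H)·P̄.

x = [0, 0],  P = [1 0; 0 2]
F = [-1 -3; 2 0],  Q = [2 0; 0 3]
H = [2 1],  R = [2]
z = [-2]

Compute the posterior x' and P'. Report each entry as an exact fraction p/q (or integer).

x' = [-16/17, -6/85]
P' = [37/17 -58/17; -58/17 586/85]

x̄ = F·x = [0, 0]
P̄ = F·P·Fᵀ + Q = [21 -2; -2 7]
y = z − H·x̄ = [-2]
S = H·P̄·Hᵀ + R = [85]
K = P̄·Hᵀ·S⁻¹ = [8/17; 3/85]
x' = x̄ + K·y = [-16/17, -6/85]
P' = (I − K·H)·P̄ = [37/17 -58/17; -58/17 586/85]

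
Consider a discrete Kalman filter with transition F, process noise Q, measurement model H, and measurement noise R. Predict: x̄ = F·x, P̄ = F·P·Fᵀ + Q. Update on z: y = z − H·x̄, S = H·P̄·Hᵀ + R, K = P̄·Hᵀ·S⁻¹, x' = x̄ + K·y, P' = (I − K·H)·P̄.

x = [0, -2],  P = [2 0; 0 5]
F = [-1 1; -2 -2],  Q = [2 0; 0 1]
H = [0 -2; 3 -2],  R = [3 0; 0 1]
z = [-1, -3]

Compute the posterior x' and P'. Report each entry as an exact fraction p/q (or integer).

x̄ = F·x = [-2, 4]
P̄ = F·P·Fᵀ + Q = [9 -6; -6 29]
y = z − H·x̄ = [7, 11]
S = H·P̄·Hᵀ + R = [119 152; 152 270]
K = P̄·Hᵀ·S⁻¹ = [-1344/4513 2817/9026; -2054/4513 -114/4513]
x' = x̄ + K·y = [-5881/9026, 2420/4513]
P' = (I − K·H)·P̄ = [3627/9026 2016/4513; 2016/4513 3081/4513]

x' = [-5881/9026, 2420/4513]
P' = [3627/9026 2016/4513; 2016/4513 3081/4513]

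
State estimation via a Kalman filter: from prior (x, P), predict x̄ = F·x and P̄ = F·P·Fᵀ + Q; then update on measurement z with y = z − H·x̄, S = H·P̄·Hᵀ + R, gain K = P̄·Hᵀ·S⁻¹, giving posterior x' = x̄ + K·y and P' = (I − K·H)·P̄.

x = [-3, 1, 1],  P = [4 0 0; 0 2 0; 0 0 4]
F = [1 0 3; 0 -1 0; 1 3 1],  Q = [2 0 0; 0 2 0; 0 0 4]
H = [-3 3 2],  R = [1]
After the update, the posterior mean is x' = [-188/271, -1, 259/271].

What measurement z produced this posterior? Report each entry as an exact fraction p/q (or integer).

z = [1]

x̄ = F·x = [0, -1, 1]
P̄ = F·P·Fᵀ + Q = [42 0 16; 0 4 -6; 16 -6 30]
S = H·P̄·Hᵀ + R = [271]
K = P̄·Hᵀ·S⁻¹ = [-94/271; 0; -6/271]
x' − x̄ = [-188/271, 0, -12/271] = K·y
y = (KᵀK)⁻¹·Kᵀ·(x' − x̄) = [2]
z = y + H·x̄ = [2] + [-1] = [1]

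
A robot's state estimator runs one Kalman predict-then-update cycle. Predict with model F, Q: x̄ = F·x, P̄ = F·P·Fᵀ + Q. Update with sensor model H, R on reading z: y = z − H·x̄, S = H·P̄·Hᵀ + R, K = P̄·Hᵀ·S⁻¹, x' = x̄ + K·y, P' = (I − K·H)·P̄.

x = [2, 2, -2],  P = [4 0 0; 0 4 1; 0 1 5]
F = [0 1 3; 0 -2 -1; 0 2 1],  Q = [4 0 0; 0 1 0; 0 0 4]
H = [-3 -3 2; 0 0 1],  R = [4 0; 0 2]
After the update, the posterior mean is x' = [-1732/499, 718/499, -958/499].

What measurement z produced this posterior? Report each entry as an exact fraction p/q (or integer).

z = [2, -2]

x̄ = F·x = [-4, -2, 2]
P̄ = F·P·Fᵀ + Q = [59 -30 30; -30 26 -25; 30 -25 29]
S = H·P̄·Hᵀ + R = [285 43; 43 31]
K = P̄·Hᵀ·S⁻¹ = [-2127/6986 9711/6986; -103/6986 -5491/6986; 43/3493 3208/3493]
x' − x̄ = [264/499, 1716/499, -1956/499] = K·y
y = (KᵀK)⁻¹·Kᵀ·(x' − x̄) = [-20, -4]
z = y + H·x̄ = [-20, -4] + [22, 2] = [2, -2]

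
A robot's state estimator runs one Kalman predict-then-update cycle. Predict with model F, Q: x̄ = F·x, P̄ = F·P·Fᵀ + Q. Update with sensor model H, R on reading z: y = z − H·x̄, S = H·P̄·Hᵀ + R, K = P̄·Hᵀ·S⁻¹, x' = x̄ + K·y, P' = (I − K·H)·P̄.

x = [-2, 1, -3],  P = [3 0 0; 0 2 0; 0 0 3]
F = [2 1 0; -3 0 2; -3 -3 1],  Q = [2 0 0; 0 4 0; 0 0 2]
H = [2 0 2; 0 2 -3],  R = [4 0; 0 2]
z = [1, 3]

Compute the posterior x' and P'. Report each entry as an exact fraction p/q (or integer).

x' = [-460/169, 3735/676, 466/169]
P' = [1740/169 -2597/169 -1748/169; -2597/169 51413/2028 2830/169; -1748/169 2830/169 1906/169]

x̄ = F·x = [-3, 0, 0]
P̄ = F·P·Fᵀ + Q = [16 -18 -24; -18 43 33; -24 33 50]
y = z − H·x̄ = [7, 3]
S = H·P̄·Hᵀ + R = [76 -96; -96 228]
K = P̄·Hᵀ·S⁻¹ = [-4/169 25/169; 233/338 473/2028; 79/169 -29/169]
x' = x̄ + K·y = [-460/169, 3735/676, 466/169]
P' = (I − K·H)·P̄ = [1740/169 -2597/169 -1748/169; -2597/169 51413/2028 2830/169; -1748/169 2830/169 1906/169]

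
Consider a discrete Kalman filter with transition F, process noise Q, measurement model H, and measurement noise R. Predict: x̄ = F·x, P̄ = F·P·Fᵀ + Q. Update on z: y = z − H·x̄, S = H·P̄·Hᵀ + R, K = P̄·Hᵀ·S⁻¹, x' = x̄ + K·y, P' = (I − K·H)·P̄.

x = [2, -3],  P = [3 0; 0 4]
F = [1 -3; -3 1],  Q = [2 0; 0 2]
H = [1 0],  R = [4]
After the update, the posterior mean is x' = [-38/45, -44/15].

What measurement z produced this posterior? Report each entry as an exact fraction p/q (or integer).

z = [-2]

x̄ = F·x = [11, -9]
P̄ = F·P·Fᵀ + Q = [41 -21; -21 33]
S = H·P̄·Hᵀ + R = [45]
K = P̄·Hᵀ·S⁻¹ = [41/45; -7/15]
x' − x̄ = [-533/45, 91/15] = K·y
y = (KᵀK)⁻¹·Kᵀ·(x' − x̄) = [-13]
z = y + H·x̄ = [-13] + [11] = [-2]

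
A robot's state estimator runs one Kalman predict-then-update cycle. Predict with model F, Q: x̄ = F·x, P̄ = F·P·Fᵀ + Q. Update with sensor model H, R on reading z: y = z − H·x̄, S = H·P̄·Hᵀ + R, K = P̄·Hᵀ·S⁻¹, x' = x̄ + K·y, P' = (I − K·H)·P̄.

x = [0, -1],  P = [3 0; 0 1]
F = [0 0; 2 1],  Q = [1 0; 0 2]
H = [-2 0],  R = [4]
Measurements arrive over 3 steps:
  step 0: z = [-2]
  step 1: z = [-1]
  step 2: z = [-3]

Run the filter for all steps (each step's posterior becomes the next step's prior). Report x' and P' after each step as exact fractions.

step 0: x' = [1/2, -1], P' = [1/2 0; 0 15]
step 1: x' = [1/4, 0], P' = [1/2 0; 0 19]
step 2: x' = [3/4, 1/2], P' = [1/2 0; 0 23]

step 0: x̄ = F·x = [0, -1]
step 0: P̄ = F·P·Fᵀ + Q = [1 0; 0 15]
step 0: y = z − H·x̄ = [-2]
step 0: S = H·P̄·Hᵀ + R = [8]
step 0: K = P̄·Hᵀ·S⁻¹ = [-1/4; 0]
step 0: x' = x̄ + K·y = [1/2, -1]
step 0: P' = (I − K·H)·P̄ = [1/2 0; 0 15]
step 1: x̄ = F·x = [0, 0]
step 1: P̄ = F·P·Fᵀ + Q = [1 0; 0 19]
step 1: y = z − H·x̄ = [-1]
step 1: S = H·P̄·Hᵀ + R = [8]
step 1: K = P̄·Hᵀ·S⁻¹ = [-1/4; 0]
step 1: x' = x̄ + K·y = [1/4, 0]
step 1: P' = (I − K·H)·P̄ = [1/2 0; 0 19]
step 2: x̄ = F·x = [0, 1/2]
step 2: P̄ = F·P·Fᵀ + Q = [1 0; 0 23]
step 2: y = z − H·x̄ = [-3]
step 2: S = H·P̄·Hᵀ + R = [8]
step 2: K = P̄·Hᵀ·S⁻¹ = [-1/4; 0]
step 2: x' = x̄ + K·y = [3/4, 1/2]
step 2: P' = (I − K·H)·P̄ = [1/2 0; 0 23]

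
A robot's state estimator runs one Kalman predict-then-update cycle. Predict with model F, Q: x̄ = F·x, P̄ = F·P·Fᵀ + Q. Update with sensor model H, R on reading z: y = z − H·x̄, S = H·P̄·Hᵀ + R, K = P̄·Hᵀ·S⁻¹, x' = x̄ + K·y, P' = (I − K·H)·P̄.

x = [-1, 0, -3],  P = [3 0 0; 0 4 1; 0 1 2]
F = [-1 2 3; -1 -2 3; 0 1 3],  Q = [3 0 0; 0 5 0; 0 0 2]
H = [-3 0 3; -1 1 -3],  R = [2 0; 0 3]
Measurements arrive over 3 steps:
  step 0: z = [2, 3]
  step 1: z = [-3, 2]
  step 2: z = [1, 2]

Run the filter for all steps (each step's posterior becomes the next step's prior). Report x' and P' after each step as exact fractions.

step 0: x' = [-16119/5114, -19485/2557, -13081/5114], P' = [99007/46026 170078/23013 91901/46026; 170078/23013 682724/23013 170968/23013; 91901/46026 170968/23013 94795/46026]
step 1: x' = [-10304707/316679822, -7428439971/6966956084, -1818426844/1741739021], P' = [105460310/158339911 495210061/316679822 81444821/158339911; 495210061/316679822 47523106303/6966956084 2802399076/1741739021; 81444821/158339911 2802399076/1741739021 1005553097/1741739021]
step 2: x' = [-97313812057502/62162501154985, -199803900823917/62162501154985, -77357785609057/62162501154985], P' = [41340392760874/62162501154985 194173312971863/124325002309970 31922711794879/62162501154985; 194173312971863/124325002309970 1692703817727421/248650004619940 99890838417079/62162501154985; 31922711794879/62162501154985 99890838417079/62162501154985 35844599721879/62162501154985]

step 0: x̄ = F·x = [-8, -8, -9]
step 0: P̄ = F·P·Fᵀ + Q = [52 5 35; 5 30 7; 35 7 30]
step 0: y = z − H·x̄ = [5, -24]
step 0: S = H·P̄·Hᵀ + R = [110 102; 102 513]
step 0: K = P̄·Hᵀ·S⁻¹ = [-3553/15342 -5759/23013; 445/7671 -86/23013; 1447/15342 -5725/23013]
step 0: x' = x̄ + K·y = [-16119/5114, -19485/2557, -13081/5114]
step 0: P' = (I − K·H)·P̄ = [99007/46026 170078/23013 91901/46026; 170078/23013 682724/23013 170968/23013; 91901/46026 170968/23013 94795/46026]
step 1: x̄ = F·x = [-50532/2557, 27408/2557, -78213/5114]
step 1: P̄ = F·P·Fᵀ + Q = [4371617/23013 -843506/7671 3022808/23013; -843506/7671 186115/2557 -586568/7671; 3022808/23013 -586568/7671 4362271/46026]
step 1: y = z − H·x̄ = [-83895/5114, -380291/5114]
step 1: S = H·P̄·Hᵀ + R = [1024501/5114 3096427/5114; 3096427/5114 119004037/46026]
step 1: K = P̄·Hᵀ·S⁻¹ = [-72046467/316679822 -68126495/316679822; 472462443/6966956084 999898683/6966956084; 164490099/1741739021 -370051082/1741739021]
step 1: x' = x̄ + K·y = [-10304707/316679822, -7428439971/6966956084, -1818426844/1741739021]
step 1: P' = (I − K·H)·P̄ = [105460310/158339911 495210061/316679822 81444821/158339911; 495210061/316679822 47523106303/6966956084 2802399076/1741739021; 81444821/158339911 2802399076/1741739021 1005553097/1741739021]
step 2: x̄ = F·x = [-9112824629/1741739021, -153125878/158339911, -29249562099/6966956084]
step 2: P̄ = F·P·Fᵀ + Q = [80317174033/1741739021 -3880765746/158339911 52621788280/1741739021; -3880765746/158339911 3484756085/158339911 -2593646085/158339911; 52621788280/1741739021 -2593646085/158339911 164914507787/6966956084]
step 2: y = z − H·x̄ = [-14638253167/6966956084, -103528534013/6966956084]
step 2: S = H·P̄·Hᵀ + R = [600813991279/6966956084 912398232285/6966956084; 912398232285/6966956084 4268882273015/6966956084]
step 2: K = P̄·Hᵀ·S⁻¹ = [-5650608579597/24865000461994 -26681247773053/124325002309970; 3365018317377/49730000923988 35222376926249/248650004619940; 1176566378100/12432500230997 -13188557514479/62162501154985]
step 2: x' = x̄ + K·y = [-97313812057502/62162501154985, -199803900823917/62162501154985, -77357785609057/62162501154985]
step 2: P' = (I − K·H)·P̄ = [41340392760874/62162501154985 194173312971863/124325002309970 31922711794879/62162501154985; 194173312971863/124325002309970 1692703817727421/248650004619940 99890838417079/62162501154985; 31922711794879/62162501154985 99890838417079/62162501154985 35844599721879/62162501154985]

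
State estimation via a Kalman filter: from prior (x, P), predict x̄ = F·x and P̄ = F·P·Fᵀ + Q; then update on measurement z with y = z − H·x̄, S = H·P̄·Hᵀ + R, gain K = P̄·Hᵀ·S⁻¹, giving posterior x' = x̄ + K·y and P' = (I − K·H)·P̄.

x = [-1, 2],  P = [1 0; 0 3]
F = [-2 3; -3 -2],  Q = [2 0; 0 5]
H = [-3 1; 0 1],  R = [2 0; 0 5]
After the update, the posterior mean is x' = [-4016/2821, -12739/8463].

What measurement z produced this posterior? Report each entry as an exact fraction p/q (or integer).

z = [3, -3]

x̄ = F·x = [8, -1]
P̄ = F·P·Fᵀ + Q = [33 -12; -12 26]
S = H·P̄·Hᵀ + R = [397 62; 62 31]
K = P̄·Hᵀ·S⁻¹ = [-29/91 706/2821; 10/273 6478/8463]
x' − x̄ = [-26584/2821, -4276/8463] = K·y
y = (KᵀK)⁻¹·Kᵀ·(x' − x̄) = [28, -2]
z = y + H·x̄ = [28, -2] + [-25, -1] = [3, -3]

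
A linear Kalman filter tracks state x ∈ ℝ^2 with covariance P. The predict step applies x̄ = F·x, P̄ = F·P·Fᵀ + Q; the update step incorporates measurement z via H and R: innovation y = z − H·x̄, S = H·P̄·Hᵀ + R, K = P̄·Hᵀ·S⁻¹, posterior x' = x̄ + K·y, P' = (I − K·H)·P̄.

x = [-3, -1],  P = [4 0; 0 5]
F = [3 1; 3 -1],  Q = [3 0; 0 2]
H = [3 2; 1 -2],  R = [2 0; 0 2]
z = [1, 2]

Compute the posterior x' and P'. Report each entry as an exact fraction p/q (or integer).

x̄ = F·x = [-10, -8]
P̄ = F·P·Fᵀ + Q = [44 31; 31 43]
y = z − H·x̄ = [47, -4]
S = H·P̄·Hᵀ + R = [942 -164; -164 94]
K = P̄·Hᵀ·S⁻¹ = [3821/15413 3715/15413; 3903/30826 -11227/30826]
x' = x̄ + K·y = [10597/15413, -18259/30826]
P' = (I − K·H)·P̄ = [3768/15413 -1831/15413; -1831/15413 4698/15413]

x' = [10597/15413, -18259/30826]
P' = [3768/15413 -1831/15413; -1831/15413 4698/15413]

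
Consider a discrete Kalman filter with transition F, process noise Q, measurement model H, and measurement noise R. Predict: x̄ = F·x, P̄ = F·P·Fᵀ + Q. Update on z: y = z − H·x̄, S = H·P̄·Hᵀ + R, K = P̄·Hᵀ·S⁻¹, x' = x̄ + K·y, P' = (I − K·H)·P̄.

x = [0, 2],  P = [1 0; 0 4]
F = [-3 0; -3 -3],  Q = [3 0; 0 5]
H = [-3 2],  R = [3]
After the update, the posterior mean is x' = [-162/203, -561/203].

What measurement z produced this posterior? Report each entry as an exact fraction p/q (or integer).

z = [-3]

x̄ = F·x = [0, -6]
P̄ = F·P·Fᵀ + Q = [12 9; 9 50]
S = H·P̄·Hᵀ + R = [203]
K = P̄·Hᵀ·S⁻¹ = [-18/203; 73/203]
x' − x̄ = [-162/203, 657/203] = K·y
y = (KᵀK)⁻¹·Kᵀ·(x' − x̄) = [9]
z = y + H·x̄ = [9] + [-12] = [-3]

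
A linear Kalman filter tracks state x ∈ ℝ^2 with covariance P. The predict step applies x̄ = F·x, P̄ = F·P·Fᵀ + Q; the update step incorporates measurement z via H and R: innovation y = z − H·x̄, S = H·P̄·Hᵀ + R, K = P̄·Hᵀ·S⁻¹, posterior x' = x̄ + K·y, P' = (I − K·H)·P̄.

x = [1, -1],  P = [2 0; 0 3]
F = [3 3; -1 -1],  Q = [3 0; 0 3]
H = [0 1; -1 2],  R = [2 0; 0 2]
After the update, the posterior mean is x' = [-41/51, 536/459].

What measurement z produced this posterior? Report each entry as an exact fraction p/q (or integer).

x̄ = F·x = [0, 0]
P̄ = F·P·Fᵀ + Q = [48 -15; -15 8]
S = H·P̄·Hᵀ + R = [10 31; 31 142]
K = P̄·Hᵀ·S⁻¹ = [32/51 -35/51; 175/459 62/459]
x' − x̄ = [-41/51, 536/459] = K·y
y = (KᵀK)⁻¹·Kᵀ·(x' − x̄) = [2, 3]
z = y + H·x̄ = [2, 3] + [0, 0] = [2, 3]

z = [2, 3]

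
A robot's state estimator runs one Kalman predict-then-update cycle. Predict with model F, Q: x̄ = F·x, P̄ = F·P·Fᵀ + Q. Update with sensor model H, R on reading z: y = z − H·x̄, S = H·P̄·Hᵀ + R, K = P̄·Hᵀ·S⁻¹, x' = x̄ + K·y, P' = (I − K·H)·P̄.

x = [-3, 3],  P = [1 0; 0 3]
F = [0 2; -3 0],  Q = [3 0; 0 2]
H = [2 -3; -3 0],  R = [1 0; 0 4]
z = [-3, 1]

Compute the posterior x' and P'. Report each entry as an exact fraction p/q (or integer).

x' = [39/707, 7893/7070]
P' = [300/707 198/707; 198/707 4169/14140]

x̄ = F·x = [6, 9]
P̄ = F·P·Fᵀ + Q = [15 0; 0 11]
y = z − H·x̄ = [12, 19]
S = H·P̄·Hᵀ + R = [160 -90; -90 139]
K = P̄·Hᵀ·S⁻¹ = [6/707 -225/707; -4587/14140 -297/1414]
x' = x̄ + K·y = [39/707, 7893/7070]
P' = (I − K·H)·P̄ = [300/707 198/707; 198/707 4169/14140]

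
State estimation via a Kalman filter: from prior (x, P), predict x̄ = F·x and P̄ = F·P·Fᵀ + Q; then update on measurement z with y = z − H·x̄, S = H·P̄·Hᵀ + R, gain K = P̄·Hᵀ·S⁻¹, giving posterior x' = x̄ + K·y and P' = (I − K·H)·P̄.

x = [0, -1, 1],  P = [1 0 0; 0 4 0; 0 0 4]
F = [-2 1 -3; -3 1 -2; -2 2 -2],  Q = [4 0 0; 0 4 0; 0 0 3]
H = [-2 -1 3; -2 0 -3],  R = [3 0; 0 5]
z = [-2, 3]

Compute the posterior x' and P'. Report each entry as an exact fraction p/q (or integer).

x' = [-24414/100939, -15034/100939, -87583/100939]
P' = [75328/100939 -130850/100939 -15162/100939; -130850/100939 637639/100939 114375/100939; -15162/100939 114375/100939 42528/100939]

x̄ = F·x = [-4, -3, -4]
P̄ = F·P·Fᵀ + Q = [48 34 36; 34 33 30; 36 30 39]
y = z − H·x̄ = [-1, -17]
S = H·P̄·Hᵀ + R = [103 -1; -1 980]
K = P̄·Hᵀ·S⁻¹ = [-21764/100939 -21034/100939; -10938/100939 -16285/100939; 14511/100939 -19452/100939]
x' = x̄ + K·y = [-24414/100939, -15034/100939, -87583/100939]
P' = (I − K·H)·P̄ = [75328/100939 -130850/100939 -15162/100939; -130850/100939 637639/100939 114375/100939; -15162/100939 114375/100939 42528/100939]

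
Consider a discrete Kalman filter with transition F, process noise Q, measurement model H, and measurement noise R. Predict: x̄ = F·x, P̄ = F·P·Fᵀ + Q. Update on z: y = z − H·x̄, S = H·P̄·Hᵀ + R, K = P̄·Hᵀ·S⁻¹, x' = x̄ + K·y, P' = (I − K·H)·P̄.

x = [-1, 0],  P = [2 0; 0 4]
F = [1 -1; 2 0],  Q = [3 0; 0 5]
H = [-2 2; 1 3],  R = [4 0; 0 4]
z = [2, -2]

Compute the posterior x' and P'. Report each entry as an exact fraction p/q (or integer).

x̄ = F·x = [-1, -2]
P̄ = F·P·Fᵀ + Q = [9 4; 4 13]
y = z − H·x̄ = [4, 5]
S = H·P̄·Hᵀ + R = [60 44; 44 154]
K = P̄·Hᵀ·S⁻¹ = [-28/83 425/1826; 10/83 447/1826]
x' = x̄ + K·y = [-2165/1826, -537/1826]
P' = (I − K·H)·P̄ = [1349/1826 117/1826; 117/1826 557/1826]

x' = [-2165/1826, -537/1826]
P' = [1349/1826 117/1826; 117/1826 557/1826]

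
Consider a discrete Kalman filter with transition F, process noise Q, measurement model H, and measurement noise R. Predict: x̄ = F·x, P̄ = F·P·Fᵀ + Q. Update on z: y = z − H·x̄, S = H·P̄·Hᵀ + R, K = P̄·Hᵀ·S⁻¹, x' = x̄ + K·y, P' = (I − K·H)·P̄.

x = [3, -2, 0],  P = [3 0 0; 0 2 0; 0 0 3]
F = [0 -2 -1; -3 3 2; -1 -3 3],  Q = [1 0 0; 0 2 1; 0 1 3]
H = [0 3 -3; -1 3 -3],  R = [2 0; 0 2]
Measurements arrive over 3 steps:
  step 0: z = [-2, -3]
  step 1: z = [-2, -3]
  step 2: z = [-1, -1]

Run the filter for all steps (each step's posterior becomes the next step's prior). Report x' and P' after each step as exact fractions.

step 0: x' = [5029/9271, -56910/9271, -49806/9271], P' = [23052/9271 -20088/9271 -23838/9271; -20088/9271 260969/9271 263899/9271; -23838/9271 263899/9271 268467/9271]
step 1: x' = [24438541/189824831, 54747593/27117833, 540576559/189824831], P' = [1065513580/569474493 74794778/81353499 121249932/189824831; 74794778/81353499 746823949/81353499 241600697/27117833; 121249932/189824831 241600697/27117833 1668713979/189824831]
step 2: x' = [-6737404700986/10234730449991, 23611799612222/10234730449991, 28203175054305/10234730449991], P' = [18818837204548/10234730449991 7399198871190/10234730449991 4594712533936/10234730449991; 7399198871190/10234730449991 81600877434553/10234730449991 79250602973935/10234730449991; 4594712533936/10234730449991 79250602973935/10234730449991 78444153081883/10234730449991]

step 0: x̄ = F·x = [4, -15, 3]
step 0: P̄ = F·P·Fᵀ + Q = [12 -18 3; -18 59 10; 3 10 51]
step 0: y = z − H·x̄ = [52, 55]
step 0: S = H·P̄·Hᵀ + R = [812 873; 873 950]
step 0: K = P̄·Hᵀ·S⁻¹ = [5625/9271 -5901/9271; -4395/9271 5649/9271; -6852/9271 5067/9271]
step 0: x' = x̄ + K·y = [5029/9271, -56910/9271, -49806/9271]
step 0: P' = (I − K·H)·P̄ = [23052/9271 -20088/9271 -23838/9271; -20088/9271 260969/9271 263899/9271; -23838/9271 263899/9271 268467/9271]
step 1: x̄ = F·x = [163626/9271, -285429/9271, 16283/9271]
step 1: P̄ = F·P·Fᵀ + Q = [2377210/9271 -4142083/9271 -95298/9271; -4142083/9271 7463027/9271 273895/9271; -95298/9271 273895/9271 88107/9271]
step 1: y = z − H·x̄ = [886594/9271, 1040949/9271]
step 1: S = H·P̄·Hᵀ + R = [63048638/9271 75170451/9271; 75170451/9271 89706558/9271]
step 1: K = P̄·Hᵀ·S⁻¹ = [79906825/189824831 -293036315/569474493; 11010929/27117833 -4364602/81353499; 33736350/189824831 -26888616/189824831]
step 1: x' = x̄ + K·y = [24438541/189824831, 54747593/27117833, 540576559/189824831]
step 1: P' = (I − K·H)·P̄ = [1065513580/569474493 74794778/81353499 121249932/189824831; 74794778/81353499 746823949/81353499 241600697/27117833; 121249932/189824831 241600697/27117833 1668713979/189824831]
step 2: x̄ = F·x = [-1307042861/189824831, 308219564/27117833, 63941669/27117833]
step 2: P̄ = F·P·Fᵀ + Q = [46781145550/569474493 -3460074387/27117833 362601832/81353499; -3460074387/27117833 5947489705/27117833 53044519/27117833; 362601832/81353499 53044519/27117833 644705959/81353499]
step 2: y = z − H·x̄ = [-759951518/27117833, -6626703487/189824831]
step 2: S = H·P̄·Hᵀ + R = [54560959546/27117833 65249548873/27117833; 65249548873/27117833 1643759945722/569474493]
step 2: K = P̄·Hᵀ·S⁻¹ = [4206729505881/10234730449991 -5202689096393/10234730449991; 3525411690927/10234730449991 -174187744668/10234730449991; 1209674838078/10234730449991 -1087681428890/10234730449991]
step 2: x' = x̄ + K·y = [-6737404700986/10234730449991, 23611799612222/10234730449991, 28203175054305/10234730449991]
step 2: P' = (I − K·H)·P̄ = [18818837204548/10234730449991 7399198871190/10234730449991 4594712533936/10234730449991; 7399198871190/10234730449991 81600877434553/10234730449991 79250602973935/10234730449991; 4594712533936/10234730449991 79250602973935/10234730449991 78444153081883/10234730449991]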